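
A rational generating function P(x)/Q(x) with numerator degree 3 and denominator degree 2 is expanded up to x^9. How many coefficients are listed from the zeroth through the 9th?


Expanding up to x^9 gives the coefficients for x^0, x^1, ..., x^9.
That is 9 + 1 = 10 coefficients in total.

10


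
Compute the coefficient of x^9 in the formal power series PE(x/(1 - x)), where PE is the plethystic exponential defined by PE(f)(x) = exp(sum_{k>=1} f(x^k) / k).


For f(x) = x/(1 - x) we have
sum_{k>=1} f(x^k) / k = sum_{k>=1} (1/k) * x^k / (1 - x^k) = sum_{k, m >= 1} x^(k m) / k,
which after exponentiating simplifies to
PE(x/(1 - x)) = prod_{k>=1} 1 / (1 - x^k).
This is the generating function for the partition function p(n), so the coefficient of x^9 is p(9).
Computing p(9) by dynamic programming over parts 1, 2, ..., 9: p(9) = 30.

30


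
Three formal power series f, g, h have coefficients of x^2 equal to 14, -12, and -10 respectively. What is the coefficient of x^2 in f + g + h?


Series addition is componentwise:
14 + -12 + -10
= -8

-8


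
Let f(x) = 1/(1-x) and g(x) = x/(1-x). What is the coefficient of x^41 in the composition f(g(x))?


First simplify the composition: f(g(x)) = 1/(1 - x/(1-x)) = (1-x)/((1-x) - x) = (1-x)/(1-2x).
Now extract the coefficient. Write (1-x)/(1-2x) = 1/(1-2x) - x/(1-2x).
The coefficient of x^n in 1/(1-2x) is 2^n, and in x/(1-2x) is 2^(n-1) (for n >= 1).
So the coefficient of x^41 is 2^41 - 2^40 = 2199023255552 - 1099511627776 = 1099511627776.

1099511627776


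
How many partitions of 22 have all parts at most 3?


Using the generating function (1-x)^(-1)(1-x^2)^(-1)(1-x^3)^(-1),
the coefficient of x^22 counts these restricted partitions.
Result = 52

52


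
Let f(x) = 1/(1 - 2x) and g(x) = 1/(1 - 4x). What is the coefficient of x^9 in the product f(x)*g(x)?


The coefficient of x^n in f*g is the Cauchy product: sum_{k=0}^{n} a^k * b^(n-k).
With a=2, b=4, n=9:
sum_{k=0}^{9} 2^k * 4^(9-k)
= 523776

523776


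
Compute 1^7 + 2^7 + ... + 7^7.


This power sum has a closed form given by Faulhaber's formula
sum_{k=1}^{m} k^p = (1 / (p + 1)) * sum_{j=0}^{p} C(p + 1, j) B_j m^(p + 1 - j),
but for small m direct computation is fastest:
1 + 128 + 2187 + 16384 + 78125 + 279936 + 823543 = 1200304.

1200304


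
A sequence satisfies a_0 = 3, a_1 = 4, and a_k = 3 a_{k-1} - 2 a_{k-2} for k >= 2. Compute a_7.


The characteristic equation is t^2 - 3 t + 2 = 0, with roots r_1 = 2 and r_2 = 1 (so c_1 = r_1 + r_2, c_2 = -r_1 r_2 as required).
One can use the closed form a_n = A r_1^n + B r_2^n, but direct iteration is more reliable:
a_0 = 3, a_1 = 4, a_2 = 6, a_3 = 10, a_4 = 18, a_5 = 34, a_6 = 66, a_7 = 130.
So a_7 = 130.

130


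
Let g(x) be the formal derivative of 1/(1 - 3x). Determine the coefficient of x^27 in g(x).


Differentiate termwise: d/dx sum_{k>=0} 3^k x^k = sum_{k>=1} k 3^k x^(k-1) = sum_{j>=0} (j+1) 3^(j+1) x^j.
Equivalently, d/dx [1/(1 - 3x)] = 3/(1 - 3x)^2.
For j = 27: 28 * 3^28 = 28 * 22876792454961 = 640550188738908.

640550188738908


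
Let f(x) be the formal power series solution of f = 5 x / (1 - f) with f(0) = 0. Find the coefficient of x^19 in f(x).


Apply Lagrange inversion: f = 5 x * phi(f) with phi(t) = 1/(1 - t), so
[x^n] f = 5^n * (1/n) [t^(n-1)] phi(t)^n = 5^n * (1/n) [t^(n-1)] (1 - t)^(-n) = 5^n * (1/n) C(2n - 2, n - 1) = 5^n * C_{n-1}.
For n = 19: C_18 = C(36, 18) / 19 = 9075135300/19 = 477638700.
With the 5^19 = 19073486328125 factor, the coefficient is 19073486328125 * 477638700 = 9110235214233398437500.

9110235214233398437500


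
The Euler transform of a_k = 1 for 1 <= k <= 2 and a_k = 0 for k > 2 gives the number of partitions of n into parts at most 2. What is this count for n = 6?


Partitions of 6 into parts at most 2:
Using generating function (1-x)^(-1)(1-x^2)^(-1),
the coefficient of x^6 = 4

4


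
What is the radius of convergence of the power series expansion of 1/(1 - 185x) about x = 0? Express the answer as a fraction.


Expanding 1/(1 - 185x) = sum_{k>=0} 185^k x^k, the series converges when |185x| < 1, i.e., |x| < 1/185.
So the radius of convergence is 1/185 = 1/185.

1/185


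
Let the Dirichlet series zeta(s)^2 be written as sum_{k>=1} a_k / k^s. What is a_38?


The Dirichlet convolution of the constant function 1 with itself gives (1 * 1)(k) = sum_{d | k} 1 = d(k), the number of positive divisors of k.
Since zeta(s) = sum_{k>=1} 1/k^s, we have zeta(s)^2 = sum_{k>=1} d(k)/k^s, so a_k = d(k).
For k = 38: the divisors are 1, 2, 19, 38.
Count = 4.

4


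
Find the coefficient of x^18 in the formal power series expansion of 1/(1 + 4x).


Write 1/(1 + c x) = 1/(1 - (-c) x) and apply the geometric-series identity
1/(1 - y) = sum_{k>=0} y^k to get 1/(1 + c x) = sum_{k>=0} (-c)^k x^k.
So the coefficient of x^k is (-c)^k = (-1)^k * c^k.
Here c = 4 and k = 18:
(-4)^18 = 1 * 68719476736 = 68719476736

68719476736


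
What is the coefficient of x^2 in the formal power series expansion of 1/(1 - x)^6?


The expansion 1/(1 - x)^r = sum_{k>=0} C(k + r - 1, r - 1) x^k follows from the multiset / negative-binomial theorem (or from repeated differentiation of the geometric series).
For r = 6 and k = 2:
C(7, 5) = 5040 / (120 * 2) = 21.

21


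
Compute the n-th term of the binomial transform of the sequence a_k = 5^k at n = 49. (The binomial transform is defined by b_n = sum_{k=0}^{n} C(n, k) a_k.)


With a_k = 5^k, b_n = sum_{k=0}^{n} C(n, k) 5^k = (1 + 5)^n by the binomial theorem.
For n = 49: (1 + 5)^49 = 6^49 = 134713546244127343440523266742756048896.

134713546244127343440523266742756048896


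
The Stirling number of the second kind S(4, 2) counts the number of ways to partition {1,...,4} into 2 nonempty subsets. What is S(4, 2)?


Using the explicit formula S(n,k) = (1/k!) sum_{j=0}^{k} (-1)^(k-j) C(k,j) j^n:
S(4, 2) = 7
Equivalently, S(n,k) is n! times the coefficient of x^n in the EGF (e^x - 1)^k / k!.

7


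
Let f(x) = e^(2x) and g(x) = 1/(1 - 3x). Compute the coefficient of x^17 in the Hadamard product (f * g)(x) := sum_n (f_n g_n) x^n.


Expanding: f_k = 2^k/k! (from e^(2x)) and g_k = 3^k (from 1/(1 - 3x)). So the Hadamard coefficient (f * g)_k = 2^k 3^k / k! = (6)^k / k!.
For k = 17: 6^17/17! = 16926659444736/355687428096000 = 708588/14889875.

708588/14889875


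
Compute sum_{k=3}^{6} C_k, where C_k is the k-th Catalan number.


C_3 through C_6: 5, 14, 42, 132
Sum = 5 + 14 + 42 + 132
= 193

193


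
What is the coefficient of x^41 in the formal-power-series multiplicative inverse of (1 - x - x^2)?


Let the inverse be f(x) = sum_{k>=0} a_k x^k. From f(x) * (1 - x - x^2) = 1 and matching coefficients:
 x^0: a_0 = 1.
 x^1: a_1 - a_0 = 0, so a_1 = 1.
 x^k (k >= 2): a_k - a_{k-1} - a_{k-2} = 0, i.e. a_k = a_{k-1} + a_{k-2}.
This is the Fibonacci-type recurrence shifted so that a_0 = a_1 = 1.
Iterating: a_0=1, a_1=1, a_2=2, a_3=3, a_4=5, a_5=8, a_6=13, a_7=21, a_8=34, a_9=55, ...
a_41 = 267914296.

267914296


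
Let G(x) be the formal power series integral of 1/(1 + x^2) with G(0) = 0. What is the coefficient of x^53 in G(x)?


1/(1 + x^2) = sum_{j>=0} (-1)^j x^(2j). Integrating termwise with G(0) = 0:
G(x) = sum_{j>=0} (-1)^j x^(2j+1) / (2j+1) = arctan(x).
Only odd powers are nonzero. For x^53 write 53 = 2*26 + 1, giving
(-1)^26 / 53 = 1/53 = 1/53.

1/53


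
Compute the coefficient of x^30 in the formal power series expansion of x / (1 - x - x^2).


Let f(x) = sum_{k>=0} a_k x^k. Multiplying f(x) * (1 - x - x^2) = x and matching coefficients gives a_0 = 0, a_1 = 1, and a_k = a_{k-1} + a_{k-2} for k >= 2. These are the Fibonacci numbers F_k.
Iterating from F_0 = 0, F_1 = 1:
F_0=0, F_1=1, F_2=1, F_3=2, F_4=3, F_5=5, F_6=8, F_7=13, F_8=21, F_9=34, ...
F_30 = 832040.

832040


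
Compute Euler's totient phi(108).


phi(n) counts integers in [1, n] coprime to n. Using the multiplicative formula phi(n) = n * prod_{p | n} (1 - 1/p):
108 = 2^2 * 3^3, so
phi(108) = 108 * (1 - 1/2) * (1 - 1/3) = 36.

36


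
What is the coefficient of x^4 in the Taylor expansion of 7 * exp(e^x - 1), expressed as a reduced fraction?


exp(e^x - 1) = sum_{k>=0} Bell_k x^k / k!, where Bell_k is the k-th Bell number.
So the coefficient of x^4 is 7 * Bell_4 / 4!.
Computing: Bell_4 = 15 and 4! = 24, giving
7 * 15/24 = 35/8.

35/8


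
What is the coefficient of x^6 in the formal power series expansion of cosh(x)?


The Maclaurin series is cosh(t) = sum_{m>=0} t^(2m) / (2m)!, so substituting t = x, only even powers of x are nonzero, with coefficient of x^(2m) equal to 1 / (2m)!.
For x^6 the coefficient is 1/6! = 1/720 = 1/720.

1/720


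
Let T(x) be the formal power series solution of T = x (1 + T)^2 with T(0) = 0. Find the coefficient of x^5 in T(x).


Apply the Lagrange inversion formula: if T = x * phi(T) with phi(t) = (1 + t)^2, then [x^n] T = (1/n) [t^(n-1)] phi(t)^n = (1/n) [t^(n-1)] (1 + t)^(2n) = (1/n) C(2n, n-1).
Using the identity C(2n, n-1) = C(2n, n) * n / (n+1), the unscaled factor equals C(2n, n) / (n+1) = C_n, the n-th Catalan number.
For n = 5: C_5 = C(10, 5) / 6 = 252/6 = 42 = 42.

42


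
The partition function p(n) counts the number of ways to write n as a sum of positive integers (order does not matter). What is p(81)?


Using the generating function prod_{k>=1} 1/(1-x^k), we compute p(81).
By dynamic programming over parts 1 through 81:
p(81) = 18004327

18004327


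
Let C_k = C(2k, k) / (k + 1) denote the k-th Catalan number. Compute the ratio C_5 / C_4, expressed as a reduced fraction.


Using C_k = (2k)! / (k! (k+1)!), the ratio C_{k+1}/C_k simplifies to
C_{k+1}/C_k = [(2k+2)! / ((k+1)! (k+2)!)] * [k! (k+1)! / (2k)!]
 = (2k+2)(2k+1) / ((k+1)(k+2)) = 2(2k+1) / (k+2).
For k = 4: 2(2*4 + 1) / (4 + 2) = 18/6 = 3.

3


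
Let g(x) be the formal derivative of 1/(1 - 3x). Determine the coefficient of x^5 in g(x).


Differentiate termwise: d/dx sum_{k>=0} 3^k x^k = sum_{k>=1} k 3^k x^(k-1) = sum_{j>=0} (j+1) 3^(j+1) x^j.
Equivalently, d/dx [1/(1 - 3x)] = 3/(1 - 3x)^2.
For j = 5: 6 * 3^6 = 6 * 729 = 4374.

4374


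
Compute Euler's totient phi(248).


phi(n) counts integers in [1, n] coprime to n. Using the multiplicative formula phi(n) = n * prod_{p | n} (1 - 1/p):
248 = 2^3 * 31, so
phi(248) = 248 * (1 - 1/2) * (1 - 1/31) = 120.

120


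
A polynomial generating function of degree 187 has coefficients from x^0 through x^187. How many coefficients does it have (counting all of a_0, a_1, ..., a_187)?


A polynomial of degree 187 takes the form a_0 + a_1 x + ... + a_187 x^187.
The number of coefficients is 187 + 1 = 188.

188


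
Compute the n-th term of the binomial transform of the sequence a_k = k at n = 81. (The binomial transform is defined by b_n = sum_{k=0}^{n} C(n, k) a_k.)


With a_k = k, b_n = sum_{k=0}^{n} C(n, k) k. Using k * C(n, k) = n * C(n-1, k-1) gives b_n = n * sum_{k>=1} C(n-1, k-1) = n * 2^(n-1).
For n = 81: 81 * 2^80 = 81 * 1208925819614629174706176 = 97922991388784963151200256.

97922991388784963151200256


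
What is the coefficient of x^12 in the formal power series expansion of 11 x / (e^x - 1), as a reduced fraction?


The exponential generating function for Bernoulli numbers is
x / (e^x - 1) = sum_{k>=0} B_k x^k / k!.
So the coefficient of x^12 in 11 x / (e^x - 1) is 11 B_12 / 12!.
Computing: B_12 = -691/2730, 12! = 479001600, giving
11 * -691/2730 / 479001600 = -691/118879488000.

-691/118879488000


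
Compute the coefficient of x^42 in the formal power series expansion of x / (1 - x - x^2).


Let f(x) = sum_{k>=0} a_k x^k. Multiplying f(x) * (1 - x - x^2) = x and matching coefficients gives a_0 = 0, a_1 = 1, and a_k = a_{k-1} + a_{k-2} for k >= 2. These are the Fibonacci numbers F_k.
Iterating from F_0 = 0, F_1 = 1:
F_0=0, F_1=1, F_2=1, F_3=2, F_4=3, F_5=5, F_6=8, F_7=13, F_8=21, F_9=34, ...
F_42 = 267914296.

267914296


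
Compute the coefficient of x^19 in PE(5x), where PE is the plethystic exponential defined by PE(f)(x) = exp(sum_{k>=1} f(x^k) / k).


With f(x) = 5x, the exponent is sum_{k>=1} 5 x^k / k = 5 * (-ln(1 - x)). Exponentiating:
PE(5x) = exp(-5 ln(1 - x)) = 1/(1 - x)^5.
By the negative binomial expansion, [x^n] 1/(1 - x)^5 = C(n + 4, 4).
For n = 19: C(23, 4) = 8855.

8855


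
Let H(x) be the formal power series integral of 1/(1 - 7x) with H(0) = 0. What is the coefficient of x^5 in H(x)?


1/(1 - 7x) = sum_{k>=0} 7^k x^k. Integrating termwise with H(0) = 0:
H(x) = sum_{k>=0} 7^k x^(k+1) / (k+1) = sum_{m>=1} 7^(m-1) x^m / m.
For m = 5: 7^4/5 = 2401/5 = 2401/5.

2401/5


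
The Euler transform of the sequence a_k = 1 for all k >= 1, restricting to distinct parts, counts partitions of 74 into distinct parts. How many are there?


Partitions of 74 into distinct parts can be computed via generating function.
Product (1+x)(1+x^2)(1+x^3)...
The coefficient of x^74 = 44046

44046


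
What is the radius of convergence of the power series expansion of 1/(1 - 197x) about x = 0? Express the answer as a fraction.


Expanding 1/(1 - 197x) = sum_{k>=0} 197^k x^k, the series converges when |197x| < 1, i.e., |x| < 1/197.
So the radius of convergence is 1/197 = 1/197.

1/197


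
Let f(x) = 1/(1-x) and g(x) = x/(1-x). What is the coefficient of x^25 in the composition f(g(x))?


First simplify the composition: f(g(x)) = 1/(1 - x/(1-x)) = (1-x)/((1-x) - x) = (1-x)/(1-2x).
Now extract the coefficient. Write (1-x)/(1-2x) = 1/(1-2x) - x/(1-2x).
The coefficient of x^n in 1/(1-2x) is 2^n, and in x/(1-2x) is 2^(n-1) (for n >= 1).
So the coefficient of x^25 is 2^25 - 2^24 = 33554432 - 16777216 = 16777216.

16777216


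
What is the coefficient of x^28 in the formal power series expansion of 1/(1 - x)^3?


The negative binomial / multiset identity is
1/(1 - x)^r = sum_{k>=0} C(k + r - 1, r - 1) x^k.
Here r = 3 and k = 28, so the coefficient is
C(28 + 2, 2) = C(30, 2)
= 435

435


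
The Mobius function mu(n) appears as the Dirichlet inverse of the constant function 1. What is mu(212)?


212 has a squared prime factor, so mu(212) = 0.
Factorization reveals a repeated prime.

0


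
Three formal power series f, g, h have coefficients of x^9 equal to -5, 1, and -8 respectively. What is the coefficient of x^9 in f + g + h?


Series addition is componentwise:
-5 + 1 + -8
= -12

-12


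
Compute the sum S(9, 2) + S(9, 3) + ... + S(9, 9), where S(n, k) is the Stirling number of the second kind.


By definition, S(n, k) counts partitions of an n-set into exactly k nonempty blocks.
Computing row n = 9 for k = 2..9:
S(9, k): 255, 3025, 7770, 6951, 2646, 462, 36, 1
Sum = 21146.

21146


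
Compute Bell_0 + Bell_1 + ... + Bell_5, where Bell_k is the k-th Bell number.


Recall Bell_k counts set partitions of a k-set (with Bell_0 = 1 by convention).
Bell_0 through Bell_5: 1, 1, 2, 5, 15, 52
Sum = 1 + 1 + 2 + 5 + 15 + 52 = 76.

76


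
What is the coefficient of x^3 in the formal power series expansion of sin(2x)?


The Maclaurin series is sin(t) = sum_{k>=0} (-1)^k t^(2k+1) / (2k+1)!, so substituting t = 2x, only odd powers of x are nonzero, with coefficient of x^(2k+1) equal to (-1)^k 2^(2k+1) / (2k+1)!.
Write 3 = 2*1 + 1, giving the coefficient (-1)^1 * 2^3 / 3! = -8/6 = -4/3.

-4/3


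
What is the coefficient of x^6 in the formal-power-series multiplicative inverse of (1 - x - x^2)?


Let the inverse be f(x) = sum_{k>=0} a_k x^k. From f(x) * (1 - x - x^2) = 1 and matching coefficients:
 x^0: a_0 = 1.
 x^1: a_1 - a_0 = 0, so a_1 = 1.
 x^k (k >= 2): a_k - a_{k-1} - a_{k-2} = 0, i.e. a_k = a_{k-1} + a_{k-2}.
This is the Fibonacci-type recurrence shifted so that a_0 = a_1 = 1.
Iterating: a_0=1, a_1=1, a_2=2, a_3=3, a_4=5, a_5=8, a_6=13
a_6 = 13.

13


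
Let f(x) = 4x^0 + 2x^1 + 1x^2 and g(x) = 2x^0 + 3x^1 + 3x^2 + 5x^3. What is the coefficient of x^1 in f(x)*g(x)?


Cauchy product at x^1:
4*3 + 2*2
= 16

16


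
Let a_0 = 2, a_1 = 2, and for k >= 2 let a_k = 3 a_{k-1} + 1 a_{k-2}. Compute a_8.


Iterating the recurrence forward:
a_0 = 2
a_1 = 2
a_2 = 3*2 + 1*2 = 8
a_3 = 3*8 + 1*2 = 26
a_4 = 3*26 + 1*8 = 86
a_5 = 3*86 + 1*26 = 284
a_6 = 3*284 + 1*86 = 938
a_7 = 3*938 + 1*284 = 3098
a_8 = 3*3098 + 1*938 = 10232
So a_8 = 10232.

10232


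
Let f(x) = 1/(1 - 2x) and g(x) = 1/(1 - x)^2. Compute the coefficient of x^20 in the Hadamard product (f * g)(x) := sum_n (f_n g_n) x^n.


f has coefficients f_k = 2^k. For g = 1/(1 - x)^2 the coefficient is g_k = C(k + 1, 1) = k + 1. The Hadamard coefficient is (f * g)_k = 2^k * (k + 1).
For k = 20: 2^20 * 21 = 1048576 * 21 = 22020096.

22020096


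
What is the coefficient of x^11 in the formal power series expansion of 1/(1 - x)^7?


The expansion 1/(1 - x)^r = sum_{k>=0} C(k + r - 1, r - 1) x^k follows from the multiset / negative-binomial theorem (or from repeated differentiation of the geometric series).
For r = 7 and k = 11:
C(17, 6) = 355687428096000 / (720 * 39916800) = 12376.

12376


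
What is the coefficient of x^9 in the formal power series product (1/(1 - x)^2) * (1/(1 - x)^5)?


Combine the factors: (1/(1 - x)^2) * (1/(1 - x)^5) = 1/(1 - x)^7.
Then use 1/(1 - x)^r = sum_{k>=0} C(k + r - 1, r - 1) x^k with r = 7 and k = 9:
C(15, 6) = 5005.

5005


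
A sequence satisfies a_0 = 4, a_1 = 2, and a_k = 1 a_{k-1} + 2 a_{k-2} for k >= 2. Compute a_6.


The characteristic equation is t^2 - 1 t - 2 = 0, with roots r_1 = 2 and r_2 = -1 (so c_1 = r_1 + r_2, c_2 = -r_1 r_2 as required).
One can use the closed form a_n = A r_1^n + B r_2^n, but direct iteration is more reliable:
a_0 = 4, a_1 = 2, a_2 = 10, a_3 = 14, a_4 = 34, a_5 = 62, a_6 = 130.
So a_6 = 130.

130


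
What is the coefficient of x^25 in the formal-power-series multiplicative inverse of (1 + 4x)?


The inverse is 1/(1 + 4x). Apply the geometric identity 1/(1 - y) = sum_{k>=0} y^k with y = -4x:
1/(1 + 4x) = sum_{k>=0} (-4)^k x^k.
So the coefficient of x^25 is (-4)^25 = -1125899906842624.

-1125899906842624


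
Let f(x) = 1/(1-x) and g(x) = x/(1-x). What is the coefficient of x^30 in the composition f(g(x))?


First simplify the composition: f(g(x)) = 1/(1 - x/(1-x)) = (1-x)/((1-x) - x) = (1-x)/(1-2x).
Now extract the coefficient. Write (1-x)/(1-2x) = 1/(1-2x) - x/(1-2x).
The coefficient of x^n in 1/(1-2x) is 2^n, and in x/(1-2x) is 2^(n-1) (for n >= 1).
So the coefficient of x^30 is 2^30 - 2^29 = 1073741824 - 536870912 = 536870912.

536870912


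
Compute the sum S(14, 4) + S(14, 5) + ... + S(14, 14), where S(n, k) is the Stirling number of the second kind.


By definition, S(n, k) counts partitions of an n-set into exactly k nonempty blocks.
Computing row n = 14 for k = 4..14:
S(14, k): 10391745, 40075035, 63436373, 49329280, 20912320, 5135130, 752752, 66066, 3367, 91, 1
Sum = 190102160.

190102160


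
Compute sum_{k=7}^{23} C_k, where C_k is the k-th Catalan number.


C_7 through C_23: 429, 1430, 4862, 16796, 58786, 208012, 742900, 2674440, 9694845, 35357670, 129644790, 477638700, 1767263190, 6564120420, 24466267020, 91482563640, 343059613650
Sum = 429 + 1430 + 4862 + 16796 + 58786 + 208012 + 742900 + 2674440 + 9694845 + 35357670 + 129644790 + 477638700 + 1767263190 + 6564120420 + 24466267020 + 91482563640 + 343059613650
= 467995871580

467995871580


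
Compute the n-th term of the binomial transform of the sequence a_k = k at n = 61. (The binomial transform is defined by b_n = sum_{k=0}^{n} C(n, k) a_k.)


With a_k = k, b_n = sum_{k=0}^{n} C(n, k) k. Using k * C(n, k) = n * C(n-1, k-1) gives b_n = n * sum_{k>=1} C(n-1, k-1) = n * 2^(n-1).
For n = 61: 61 * 2^60 = 61 * 1152921504606846976 = 70328211781017665536.

70328211781017665536


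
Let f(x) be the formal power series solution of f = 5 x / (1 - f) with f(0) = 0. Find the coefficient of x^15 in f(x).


Apply Lagrange inversion: f = 5 x * phi(f) with phi(t) = 1/(1 - t), so
[x^n] f = 5^n * (1/n) [t^(n-1)] phi(t)^n = 5^n * (1/n) [t^(n-1)] (1 - t)^(-n) = 5^n * (1/n) C(2n - 2, n - 1) = 5^n * C_{n-1}.
For n = 15: C_14 = C(28, 14) / 15 = 40116600/15 = 2674440.
With the 5^15 = 30517578125 factor, the coefficient is 30517578125 * 2674440 = 81617431640625000.

81617431640625000


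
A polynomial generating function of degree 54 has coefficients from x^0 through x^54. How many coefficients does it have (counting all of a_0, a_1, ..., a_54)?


A polynomial of degree 54 takes the form a_0 + a_1 x + ... + a_54 x^54.
The number of coefficients is 54 + 1 = 55.

55


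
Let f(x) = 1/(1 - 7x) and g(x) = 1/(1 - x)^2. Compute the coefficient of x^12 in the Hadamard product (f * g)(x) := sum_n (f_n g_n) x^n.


f has coefficients f_k = 7^k. For g = 1/(1 - x)^2 the coefficient is g_k = C(k + 1, 1) = k + 1. The Hadamard coefficient is (f * g)_k = 7^k * (k + 1).
For k = 12: 7^12 * 13 = 13841287201 * 13 = 179936733613.

179936733613


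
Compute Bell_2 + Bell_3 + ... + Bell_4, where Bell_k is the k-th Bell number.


Recall Bell_k counts set partitions of a k-set (with Bell_0 = 1 by convention).
Bell_2 through Bell_4: 2, 5, 15
Sum = 2 + 5 + 15 = 22.

22


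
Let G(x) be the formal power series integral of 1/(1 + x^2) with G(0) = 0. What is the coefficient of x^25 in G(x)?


1/(1 + x^2) = sum_{j>=0} (-1)^j x^(2j). Integrating termwise with G(0) = 0:
G(x) = sum_{j>=0} (-1)^j x^(2j+1) / (2j+1) = arctan(x).
Only odd powers are nonzero. For x^25 write 25 = 2*12 + 1, giving
(-1)^12 / 25 = 1/25 = 1/25.

1/25


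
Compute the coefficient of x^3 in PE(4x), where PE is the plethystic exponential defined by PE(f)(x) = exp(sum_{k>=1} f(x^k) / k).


With f(x) = 4x, the exponent is sum_{k>=1} 4 x^k / k = 4 * (-ln(1 - x)). Exponentiating:
PE(4x) = exp(-4 ln(1 - x)) = 1/(1 - x)^4.
By the negative binomial expansion, [x^n] 1/(1 - x)^4 = C(n + 3, 3).
For n = 3: C(6, 3) = 20.

20


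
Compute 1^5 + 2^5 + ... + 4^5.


This power sum has a closed form given by Faulhaber's formula
sum_{k=1}^{m} k^p = (1 / (p + 1)) * sum_{j=0}^{p} C(p + 1, j) B_j m^(p + 1 - j),
but for small m direct computation is fastest:
1 + 32 + 243 + 1024 = 1300.

1300


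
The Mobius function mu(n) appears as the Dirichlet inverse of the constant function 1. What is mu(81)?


81 has a squared prime factor, so mu(81) = 0.
Factorization reveals a repeated prime.

0


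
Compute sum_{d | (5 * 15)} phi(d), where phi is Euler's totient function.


First, 5 * 15 = 75. One classical identity is sum_{d | n} phi(d) = n (each k in [1, n] has a unique gcd with n, and among the k's with gcd(k, n) = n/d there are phi(d) of them). So the sum equals 75. We also verify directly:
Divisors of 75: 1, 3, 5, 15, 25, 75.
phi values: 1, 2, 4, 8, 20, 40.
Sum = 75.

75


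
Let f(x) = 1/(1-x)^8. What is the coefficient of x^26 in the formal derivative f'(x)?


Differentiate: d/dx [ 1/(1-x)^r ] = r / (1-x)^(r+1).
Here r = 8, so f'(x) = 8 / (1-x)^9.
The expansion of 1/(1-x)^(r+1) has coefficient of x^n equal to C(n+r, r).
So the coefficient of x^26 in f'(x) is
8 * C(34, 8) = 8 * 18156204 = 145249632

145249632


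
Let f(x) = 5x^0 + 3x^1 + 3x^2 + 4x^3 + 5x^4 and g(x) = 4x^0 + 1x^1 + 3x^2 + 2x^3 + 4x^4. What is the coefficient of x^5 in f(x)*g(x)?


Cauchy product at x^5:
3*4 + 3*2 + 4*3 + 5*1
= 35

35


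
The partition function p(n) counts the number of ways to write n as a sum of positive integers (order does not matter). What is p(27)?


Using the generating function prod_{k>=1} 1/(1-x^k), we compute p(27).
By dynamic programming over parts 1 through 27:
p(27) = 3010

3010


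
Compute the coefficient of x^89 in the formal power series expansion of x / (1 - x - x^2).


Let f(x) = sum_{k>=0} a_k x^k. Multiplying f(x) * (1 - x - x^2) = x and matching coefficients gives a_0 = 0, a_1 = 1, and a_k = a_{k-1} + a_{k-2} for k >= 2. These are the Fibonacci numbers F_k.
Iterating from F_0 = 0, F_1 = 1:
F_0=0, F_1=1, F_2=1, F_3=2, F_4=3, F_5=5, F_6=8, F_7=13, F_8=21, F_9=34, ...
F_89 = 1779979416004714189.

1779979416004714189


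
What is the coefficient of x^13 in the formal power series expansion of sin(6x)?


The Maclaurin series is sin(t) = sum_{k>=0} (-1)^k t^(2k+1) / (2k+1)!, so substituting t = 6x, only odd powers of x are nonzero, with coefficient of x^(2k+1) equal to (-1)^k 6^(2k+1) / (2k+1)!.
Write 13 = 2*6 + 1, giving the coefficient (-1)^6 * 6^13 / 13! = 13060694016/6227020800 = 52488/25025.

52488/25025


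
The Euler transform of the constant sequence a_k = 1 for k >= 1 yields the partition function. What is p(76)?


The Euler transform converts the sequence a_k = 1 into the number of integer partitions.
Using the recurrence or dynamic programming:
p(76) = 9289091

9289091


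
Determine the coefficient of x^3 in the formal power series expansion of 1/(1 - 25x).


The geometric series identity gives 1/(1 - c x) = sum_{k>=0} c^k x^k, so the coefficient of x^k is c^k.
Here c = 25 and k = 3.
Computing: 25^3 = 15625

15625


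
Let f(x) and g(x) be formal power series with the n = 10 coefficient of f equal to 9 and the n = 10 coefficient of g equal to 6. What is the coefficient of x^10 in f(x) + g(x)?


Addition of formal power series is termwise.
The coefficient of x^10 in f + g = 9 + 6
= 15

15


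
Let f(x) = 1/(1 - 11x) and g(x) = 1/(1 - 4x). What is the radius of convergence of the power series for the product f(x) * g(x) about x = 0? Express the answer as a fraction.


The radius of 1/(1 - 11x) is 1/11 (nearest singularity at x = 1/11), and the radius of 1/(1 - 4x) is 1/4.
The product f(x)*g(x) = 1/((1 - 11x)(1 - 4x)) has singularities at both 1/11 and 1/4, so its radius of convergence is the distance to the nearest one:
min(1/11, 1/4) = 1/11.

1/11


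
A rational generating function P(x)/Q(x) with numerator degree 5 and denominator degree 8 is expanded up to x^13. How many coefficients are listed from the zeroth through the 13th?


Expanding up to x^13 gives the coefficients for x^0, x^1, ..., x^13.
That is 13 + 1 = 14 coefficients in total.

14


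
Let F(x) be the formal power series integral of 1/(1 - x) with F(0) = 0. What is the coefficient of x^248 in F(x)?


1/(1 - x) = sum_{k>=0} x^k. Integrating termwise and using F(0) = 0 gives
F(x) = sum_{k>=0} x^(k+1) / (k+1) = sum_{m>=1} x^m / m = -ln(1 - x).
So the coefficient of x^248 is 1/248 = 1/248.

1/248


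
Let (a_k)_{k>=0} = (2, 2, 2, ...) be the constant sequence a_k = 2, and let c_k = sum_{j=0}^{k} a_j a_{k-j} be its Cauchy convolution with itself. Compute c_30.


Since a_j = 2 for all j >= 0, the convolution sum becomes
c_k = sum_{j=0}^{k} 2 * 2 = 4 * (k + 1).
Equivalently, the generating function of (a_k) is 2/(1 - x) and its square is 4/(1 - x)^2 = sum_{k>=0} 4(k + 1) x^k.
For k = 30: 4 * 31 = 124.

124


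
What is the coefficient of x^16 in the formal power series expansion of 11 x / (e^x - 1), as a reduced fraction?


The exponential generating function for Bernoulli numbers is
x / (e^x - 1) = sum_{k>=0} B_k x^k / k!.
So the coefficient of x^16 in 11 x / (e^x - 1) is 11 B_16 / 16!.
Computing: B_16 = -3617/510, 16! = 20922789888000, giving
11 * -3617/510 / 20922789888000 = -3617/970056622080000.

-3617/970056622080000


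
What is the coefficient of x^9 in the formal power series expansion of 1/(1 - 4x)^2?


The general identity 1/(1 - c x)^r = sum_{k>=0} c^k C(k + r - 1, r - 1) x^k follows by substituting y = c x into 1/(1 - y)^r = sum_{k>=0} C(k + r - 1, r - 1) y^k.
For c = 4, r = 2, k = 9:
4^9 * C(10, 1) = 262144 * 10 = 2621440.

2621440


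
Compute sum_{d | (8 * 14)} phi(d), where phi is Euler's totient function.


First, 8 * 14 = 112. One classical identity is sum_{d | n} phi(d) = n (each k in [1, n] has a unique gcd with n, and among the k's with gcd(k, n) = n/d there are phi(d) of them). So the sum equals 112. We also verify directly:
Divisors of 112: 1, 2, 4, 7, 8, 14, 16, 28, 56, 112.
phi values: 1, 1, 2, 6, 4, 6, 8, 12, 24, 48.
Sum = 112.

112


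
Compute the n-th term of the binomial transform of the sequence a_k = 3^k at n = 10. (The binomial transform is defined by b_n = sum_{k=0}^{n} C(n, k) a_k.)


With a_k = 3^k, b_n = sum_{k=0}^{n} C(n, k) 3^k = (1 + 3)^n by the binomial theorem.
For n = 10: (1 + 3)^10 = 4^10 = 1048576.

1048576


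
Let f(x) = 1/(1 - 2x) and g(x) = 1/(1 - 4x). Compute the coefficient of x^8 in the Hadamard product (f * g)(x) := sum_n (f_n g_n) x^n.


f has coefficients f_k = 2^k and g has coefficients g_k = 4^k, so the Hadamard product has coefficient (f*g)_k = 2^k * 4^k = 8^k.
For k = 8: 8^8 = 16777216.

16777216


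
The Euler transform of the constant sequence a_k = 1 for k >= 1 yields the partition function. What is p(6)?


The Euler transform converts the sequence a_k = 1 into the number of integer partitions.
Using the recurrence or dynamic programming:
p(6) = 11

11


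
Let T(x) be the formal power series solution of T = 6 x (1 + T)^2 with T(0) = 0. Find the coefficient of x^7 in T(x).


Apply the Lagrange inversion formula: if T = 6 x * phi(T) with phi(t) = (1 + t)^2, then [x^n] T = 6^n * (1/n) [t^(n-1)] phi(t)^n = 6^n * (1/n) [t^(n-1)] (1 + t)^(2n) = 6^n * (1/n) C(2n, n-1).
Using the identity C(2n, n-1) = C(2n, n) * n / (n+1), the unscaled factor equals C(2n, n) / (n+1) = C_n, the n-th Catalan number.
For n = 7: C_7 = C(14, 7) / 8 = 3432/8 = 429.
With the 6^7 = 279936 factor, the coefficient is 279936 * 429 = 120092544.

120092544


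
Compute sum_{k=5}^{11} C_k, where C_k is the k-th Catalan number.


C_5 through C_11: 42, 132, 429, 1430, 4862, 16796, 58786
Sum = 42 + 132 + 429 + 1430 + 4862 + 16796 + 58786
= 82477

82477


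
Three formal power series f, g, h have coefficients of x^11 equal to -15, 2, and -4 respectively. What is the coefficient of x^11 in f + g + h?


Series addition is componentwise:
-15 + 2 + -4
= -17

-17


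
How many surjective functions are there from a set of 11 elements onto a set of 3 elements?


By inclusion-exclusion on which target elements are missed, the number of surjections from an n-set onto a k-set is
surj(n, k) = sum_{j=0}^{k} (-1)^j C(k, j) (k - j)^n.
Equivalently surj(n, k) = k! * S(n, k), where S(n, k) is the Stirling number of the second kind.
For n = 11, k = 3:
S(11, 3) = 28501, so
surj = 3! * 28501 = 6 * 28501 = 171006.

171006


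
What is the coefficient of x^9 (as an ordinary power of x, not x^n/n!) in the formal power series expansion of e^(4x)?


The exponential series is e^y = sum_{k>=0} y^k / k!. Substituting y = 4x gives
e^(4x) = sum_{k>=0} 4^k x^k / k!.
So the coefficient of x^n is a^n/n! with a = 4, n = 9:
4^9 / 9! = 262144/362880 = 2048/2835

2048/2835


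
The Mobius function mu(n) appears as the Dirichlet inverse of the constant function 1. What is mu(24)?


24 has a squared prime factor, so mu(24) = 0.
Factorization reveals a repeated prime.

0


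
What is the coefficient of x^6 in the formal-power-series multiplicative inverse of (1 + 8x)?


The inverse is 1/(1 + 8x). Apply the geometric identity 1/(1 - y) = sum_{k>=0} y^k with y = -8x:
1/(1 + 8x) = sum_{k>=0} (-8)^k x^k.
So the coefficient of x^6 is (-8)^6 = 262144.

262144


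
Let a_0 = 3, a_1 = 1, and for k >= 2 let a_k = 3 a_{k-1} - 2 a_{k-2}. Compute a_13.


Iterating the recurrence forward:
a_0 = 3
a_1 = 1
a_2 = 3*1 - 2*3 = -3
a_3 = 3*-3 - 2*1 = -11
a_4 = 3*-11 - 2*-3 = -27
a_5 = 3*-27 - 2*-11 = -59
a_6 = 3*-59 - 2*-27 = -123
a_7 = 3*-123 - 2*-59 = -251
a_8 = 3*-251 - 2*-123 = -507
a_9 = 3*-507 - 2*-251 = -1019
a_10 = 3*-1019 - 2*-507 = -2043
a_11 = 3*-2043 - 2*-1019 = -4091
a_12 = 3*-4091 - 2*-2043 = -8187
a_13 = 3*-8187 - 2*-4091 = -16379
So a_13 = -16379.

-16379


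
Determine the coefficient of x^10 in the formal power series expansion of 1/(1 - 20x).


The geometric series identity gives 1/(1 - c x) = sum_{k>=0} c^k x^k, so the coefficient of x^k is c^k.
Here c = 20 and k = 10.
Computing: 20^10 = 10240000000000

10240000000000


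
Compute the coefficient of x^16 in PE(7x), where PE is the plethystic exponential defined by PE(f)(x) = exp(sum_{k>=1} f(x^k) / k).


With f(x) = 7x, the exponent is sum_{k>=1} 7 x^k / k = 7 * (-ln(1 - x)). Exponentiating:
PE(7x) = exp(-7 ln(1 - x)) = 1/(1 - x)^7.
By the negative binomial expansion, [x^n] 1/(1 - x)^7 = C(n + 6, 6).
For n = 16: C(22, 6) = 74613.

74613


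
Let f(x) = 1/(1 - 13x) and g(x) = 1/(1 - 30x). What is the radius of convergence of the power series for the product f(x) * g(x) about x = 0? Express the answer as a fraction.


The radius of 1/(1 - 13x) is 1/13 (nearest singularity at x = 1/13), and the radius of 1/(1 - 30x) is 1/30.
The product f(x)*g(x) = 1/((1 - 13x)(1 - 30x)) has singularities at both 1/13 and 1/30, so its radius of convergence is the distance to the nearest one:
min(1/13, 1/30) = 1/30.

1/30


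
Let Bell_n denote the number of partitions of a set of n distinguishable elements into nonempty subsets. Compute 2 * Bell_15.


Bell_15 can be computed from the Bell triangle or from Dobinski's identity Bell_n = (1/e) * sum_{k>=0} k^n / k!.
Computing Bell_15 = 1382958545.
Then 2 * 1382958545 = 2765917090.

2765917090


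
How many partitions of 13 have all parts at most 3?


Using the generating function (1-x)^(-1)(1-x^2)^(-1)(1-x^3)^(-1),
the coefficient of x^13 counts these restricted partitions.
Result = 21

21


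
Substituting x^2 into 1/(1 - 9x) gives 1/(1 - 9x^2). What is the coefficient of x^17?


Since 1/(1 - 9x^2) only has even powers of x,
the coefficient of x^17 (odd) is 0.

0


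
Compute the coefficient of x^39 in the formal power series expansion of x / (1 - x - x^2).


Let f(x) = sum_{k>=0} a_k x^k. Multiplying f(x) * (1 - x - x^2) = x and matching coefficients gives a_0 = 0, a_1 = 1, and a_k = a_{k-1} + a_{k-2} for k >= 2. These are the Fibonacci numbers F_k.
Iterating from F_0 = 0, F_1 = 1:
F_0=0, F_1=1, F_2=1, F_3=2, F_4=3, F_5=5, F_6=8, F_7=13, F_8=21, F_9=34, ...
F_39 = 63245986.

63245986


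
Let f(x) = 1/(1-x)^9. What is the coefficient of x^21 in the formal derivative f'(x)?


Differentiate: d/dx [ 1/(1-x)^r ] = r / (1-x)^(r+1).
Here r = 9, so f'(x) = 9 / (1-x)^10.
The expansion of 1/(1-x)^(r+1) has coefficient of x^n equal to C(n+r, r).
So the coefficient of x^21 in f'(x) is
9 * C(30, 9) = 9 * 14307150 = 128764350

128764350


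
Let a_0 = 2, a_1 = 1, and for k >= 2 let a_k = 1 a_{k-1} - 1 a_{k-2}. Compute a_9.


Iterating the recurrence forward:
a_0 = 2
a_1 = 1
a_2 = 1*1 - 1*2 = -1
a_3 = 1*-1 - 1*1 = -2
a_4 = 1*-2 - 1*-1 = -1
a_5 = 1*-1 - 1*-2 = 1
a_6 = 1*1 - 1*-1 = 2
a_7 = 1*2 - 1*1 = 1
a_8 = 1*1 - 1*2 = -1
a_9 = 1*-1 - 1*1 = -2
So a_9 = -2.

-2


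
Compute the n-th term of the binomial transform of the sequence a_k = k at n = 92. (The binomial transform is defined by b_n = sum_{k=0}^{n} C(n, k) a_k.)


With a_k = k, b_n = sum_{k=0}^{n} C(n, k) k. Using k * C(n, k) = n * C(n-1, k-1) gives b_n = n * sum_{k>=1} C(n-1, k-1) = n * 2^(n-1).
For n = 92: 92 * 2^91 = 92 * 2475880078570760549798248448 = 227780967228509970581438857216.

227780967228509970581438857216


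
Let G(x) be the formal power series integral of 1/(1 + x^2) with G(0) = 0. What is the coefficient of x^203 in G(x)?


1/(1 + x^2) = sum_{j>=0} (-1)^j x^(2j). Integrating termwise with G(0) = 0:
G(x) = sum_{j>=0} (-1)^j x^(2j+1) / (2j+1) = arctan(x).
Only odd powers are nonzero. For x^203 write 203 = 2*101 + 1, giving
(-1)^101 / 203 = -1/203 = -1/203.

-1/203


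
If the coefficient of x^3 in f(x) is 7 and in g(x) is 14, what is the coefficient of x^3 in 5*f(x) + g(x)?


Scalar multiplication scales coefficients: 5 * 7 = 35.
Then add the g coefficient: 35 + 14
= 49

49


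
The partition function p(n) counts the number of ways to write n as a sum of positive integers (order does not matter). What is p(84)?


Using the generating function prod_{k>=1} 1/(1-x^k), we compute p(84).
By dynamic programming over parts 1 through 84:
p(84) = 26543660

26543660


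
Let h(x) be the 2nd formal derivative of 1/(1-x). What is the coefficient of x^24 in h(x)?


Differentiating 2 times: d^2/dx^2 [1/(1-x)] = 2!/(1-x)^3.
The expansion 1/(1-x)^3 = sum_{k>=0} C(k+2, 2) x^k, so the coefficient of x^n in 2!/(1-x)^3 is 2! * C(n+2, 2).
For n = 24: 2 * C(26, 2) = 2 * 325 = 650

650


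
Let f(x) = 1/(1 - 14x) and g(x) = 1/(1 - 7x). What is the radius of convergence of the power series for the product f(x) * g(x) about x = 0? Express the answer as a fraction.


The radius of 1/(1 - 14x) is 1/14 (nearest singularity at x = 1/14), and the radius of 1/(1 - 7x) is 1/7.
The product f(x)*g(x) = 1/((1 - 14x)(1 - 7x)) has singularities at both 1/14 and 1/7, so its radius of convergence is the distance to the nearest one:
min(1/14, 1/7) = 1/14.

1/14


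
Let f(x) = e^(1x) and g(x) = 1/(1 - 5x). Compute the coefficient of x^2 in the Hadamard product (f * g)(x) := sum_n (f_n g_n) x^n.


Expanding: f_k = 1^k/k! (from e^(1x)) and g_k = 5^k (from 1/(1 - 5x)). So the Hadamard coefficient (f * g)_k = 1^k 5^k / k! = (5)^k / k!.
For k = 2: 5^2/2! = 25/2 = 25/2.

25/2


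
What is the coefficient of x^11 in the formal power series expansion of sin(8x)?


The Maclaurin series is sin(t) = sum_{k>=0} (-1)^k t^(2k+1) / (2k+1)!, so substituting t = 8x, only odd powers of x are nonzero, with coefficient of x^(2k+1) equal to (-1)^k 8^(2k+1) / (2k+1)!.
Write 11 = 2*5 + 1, giving the coefficient (-1)^5 * 8^11 / 11! = -8589934592/39916800 = -33554432/155925.

-33554432/155925


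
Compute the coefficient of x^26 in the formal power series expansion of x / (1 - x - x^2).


Let f(x) = sum_{k>=0} a_k x^k. Multiplying f(x) * (1 - x - x^2) = x and matching coefficients gives a_0 = 0, a_1 = 1, and a_k = a_{k-1} + a_{k-2} for k >= 2. These are the Fibonacci numbers F_k.
Iterating from F_0 = 0, F_1 = 1:
F_0=0, F_1=1, F_2=1, F_3=2, F_4=3, F_5=5, F_6=8, F_7=13, F_8=21, F_9=34, ...
F_26 = 121393.

121393


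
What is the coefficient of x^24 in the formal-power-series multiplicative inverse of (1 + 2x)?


The inverse is 1/(1 + 2x). Apply the geometric identity 1/(1 - y) = sum_{k>=0} y^k with y = -2x:
1/(1 + 2x) = sum_{k>=0} (-2)^k x^k.
So the coefficient of x^24 is (-2)^24 = 16777216.

16777216


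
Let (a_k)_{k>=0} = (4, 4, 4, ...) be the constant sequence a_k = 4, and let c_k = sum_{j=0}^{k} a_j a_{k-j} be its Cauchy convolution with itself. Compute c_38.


Since a_j = 4 for all j >= 0, the convolution sum becomes
c_k = sum_{j=0}^{k} 4 * 4 = 16 * (k + 1).
Equivalently, the generating function of (a_k) is 4/(1 - x) and its square is 16/(1 - x)^2 = sum_{k>=0} 16(k + 1) x^k.
For k = 38: 16 * 39 = 624.

624


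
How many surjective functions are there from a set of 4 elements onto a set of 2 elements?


By inclusion-exclusion on which target elements are missed, the number of surjections from an n-set onto a k-set is
surj(n, k) = sum_{j=0}^{k} (-1)^j C(k, j) (k - j)^n.
Equivalently surj(n, k) = k! * S(n, k), where S(n, k) is the Stirling number of the second kind.
For n = 4, k = 2:
S(4, 2) = 7, so
surj = 2! * 7 = 2 * 7 = 14.

14


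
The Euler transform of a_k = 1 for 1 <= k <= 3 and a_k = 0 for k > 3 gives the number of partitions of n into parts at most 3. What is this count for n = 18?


Partitions of 18 into parts at most 3:
Using generating function (1-x)^(-1)(1-x^2)^(-1)(1-x^3)^(-1),
the coefficient of x^18 = 37

37


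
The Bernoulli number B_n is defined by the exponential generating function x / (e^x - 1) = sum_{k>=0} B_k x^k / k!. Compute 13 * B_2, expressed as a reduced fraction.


Bernoulli numbers can also be computed recursively via B_0 = 1 and sum_{j=0}^{m} C(m+1, j) B_j = 0 for m >= 1. Odd-index Bernoulli numbers vanish for k >= 3.
Computing B_2 = 1/6, so 13 * B_2 = 13 * 1/6 = 13/6.

13/6


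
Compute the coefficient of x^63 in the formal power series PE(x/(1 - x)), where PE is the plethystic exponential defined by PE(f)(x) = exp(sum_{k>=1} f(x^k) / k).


For f(x) = x/(1 - x) we have
sum_{k>=1} f(x^k) / k = sum_{k>=1} (1/k) * x^k / (1 - x^k) = sum_{k, m >= 1} x^(k m) / k,
which after exponentiating simplifies to
PE(x/(1 - x)) = prod_{k>=1} 1 / (1 - x^k).
This is the generating function for the partition function p(n), so the coefficient of x^63 is p(63).
Computing p(63) by dynamic programming over parts 1, 2, ..., 63: p(63) = 1505499.

1505499
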